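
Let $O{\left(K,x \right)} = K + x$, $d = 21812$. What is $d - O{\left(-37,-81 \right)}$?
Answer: $21930$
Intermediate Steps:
$d - O{\left(-37,-81 \right)} = 21812 - \left(-37 - 81\right) = 21812 - -118 = 21812 + 118 = 21930$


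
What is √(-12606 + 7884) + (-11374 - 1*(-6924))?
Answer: -4450 + I*√4722 ≈ -4450.0 + 68.717*I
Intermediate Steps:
√(-12606 + 7884) + (-11374 - 1*(-6924)) = √(-4722) + (-11374 + 6924) = I*√4722 - 4450 = -4450 + I*√4722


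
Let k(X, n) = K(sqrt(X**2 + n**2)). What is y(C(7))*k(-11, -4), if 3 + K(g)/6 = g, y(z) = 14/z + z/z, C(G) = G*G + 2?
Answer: -390/17 + 130*sqrt(137)/17 ≈ 66.565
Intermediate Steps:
C(G) = 2 + G**2 (C(G) = G**2 + 2 = 2 + G**2)
y(z) = 1 + 14/z (y(z) = 14/z + 1 = 1 + 14/z)
K(g) = -18 + 6*g
k(X, n) = -18 + 6*sqrt(X**2 + n**2)
y(C(7))*k(-11, -4) = ((14 + (2 + 7**2))/(2 + 7**2))*(-18 + 6*sqrt((-11)**2 + (-4)**2)) = ((14 + (2 + 49))/(2 + 49))*(-18 + 6*sqrt(121 + 16)) = ((14 + 51)/51)*(-18 + 6*sqrt(137)) = ((1/51)*65)*(-18 + 6*sqrt(137)) = 65*(-18 + 6*sqrt(137))/51 = -390/17 + 130*sqrt(137)/17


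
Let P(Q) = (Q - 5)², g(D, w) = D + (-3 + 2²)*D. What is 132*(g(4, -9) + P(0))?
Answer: 4356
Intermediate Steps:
g(D, w) = 2*D (g(D, w) = D + (-3 + 4)*D = D + 1*D = D + D = 2*D)
P(Q) = (-5 + Q)²
132*(g(4, -9) + P(0)) = 132*(2*4 + (-5 + 0)²) = 132*(8 + (-5)²) = 132*(8 + 25) = 132*33 = 4356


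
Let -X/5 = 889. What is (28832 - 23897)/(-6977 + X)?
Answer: -4935/11422 ≈ -0.43206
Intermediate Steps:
X = -4445 (X = -5*889 = -4445)
(28832 - 23897)/(-6977 + X) = (28832 - 23897)/(-6977 - 4445) = 4935/(-11422) = 4935*(-1/11422) = -4935/11422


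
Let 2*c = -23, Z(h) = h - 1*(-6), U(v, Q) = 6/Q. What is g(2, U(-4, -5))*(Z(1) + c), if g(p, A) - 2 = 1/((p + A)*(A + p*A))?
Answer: -119/16 ≈ -7.4375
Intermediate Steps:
Z(h) = 6 + h (Z(h) = h + 6 = 6 + h)
c = -23/2 (c = (½)*(-23) = -23/2 ≈ -11.500)
g(p, A) = 2 + 1/((A + p)*(A + A*p)) (g(p, A) = 2 + 1/((p + A)*(A + p*A)) = 2 + 1/((A + p)*(A + A*p)))
g(2, U(-4, -5))*(Z(1) + c) = ((1 + 2*(6/(-5))² + 2*(6/(-5))*2 + 2*(6/(-5))*2² + 2*2*(6/(-5))²)/(((6/(-5)))*(6/(-5) + 2 + 2² + (6/(-5))*2)))*((6 + 1) - 23/2) = ((1 + 2*(6*(-⅕))² + 2*(6*(-⅕))*2 + 2*(6*(-⅕))*4 + 2*2*(6*(-⅕))²)/(((6*(-⅕)))*(6*(-⅕) + 2 + 4 + (6*(-⅕))*2)))*(7 - 23/2) = ((1 + 2*(-6/5)² + 2*(-6/5)*2 + 2*(-6/5)*4 + 2*2*(-6/5)²)/((-6/5)*(-6/5 + 2 + 4 - 6/5*2)))*(-9/2) = -5*(1 + 2*(36/25) - 24/5 - 48/5 + 2*2*(36/25))/(6*(-6/5 + 2 + 4 - 12/5))*(-9/2) = -5*(1 + 72/25 - 24/5 - 48/5 + 144/25)/(6*12/5)*(-9/2) = -⅚*5/12*(-119/25)*(-9/2) = (119/72)*(-9/2) = -119/16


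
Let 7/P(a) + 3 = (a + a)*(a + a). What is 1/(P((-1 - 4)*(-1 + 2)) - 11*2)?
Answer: -97/2127 ≈ -0.045604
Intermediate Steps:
P(a) = 7/(-3 + 4*a**2) (P(a) = 7/(-3 + (a + a)*(a + a)) = 7/(-3 + (2*a)*(2*a)) = 7/(-3 + 4*a**2))
1/(P((-1 - 4)*(-1 + 2)) - 11*2) = 1/(7/(-3 + 4*((-1 - 4)*(-1 + 2))**2) - 11*2) = 1/(7/(-3 + 4*(-5*1)**2) - 22) = 1/(7/(-3 + 4*(-5)**2) - 22) = 1/(7/(-3 + 4*25) - 22) = 1/(7/(-3 + 100) - 22) = 1/(7/97 - 22) = 1/(-2127/97) = -97/2127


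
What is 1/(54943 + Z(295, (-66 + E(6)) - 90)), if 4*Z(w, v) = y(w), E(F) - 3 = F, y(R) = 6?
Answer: 2/109889 ≈ 1.8200e-5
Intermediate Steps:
E(F) = 3 + F
Z(w, v) = 3/2 (Z(w, v) = (¼)*6 = 3/2)
1/(54943 + Z(295, (-66 + E(6)) - 90)) = 1/(54943 + 3/2) = 1/(109889/2) = 2/109889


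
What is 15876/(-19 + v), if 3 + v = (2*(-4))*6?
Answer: -1134/5 ≈ -226.80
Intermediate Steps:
v = -51 (v = -3 + (2*(-4))*6 = -3 - 8*6 = -3 - 48 = -51)
15876/(-19 + v) = 15876/(-19 - 51) = 15876/(-70) = 15876*(-1/70) = -1134/5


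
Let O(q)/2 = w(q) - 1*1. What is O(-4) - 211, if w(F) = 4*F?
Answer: -245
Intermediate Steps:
O(q) = -2 + 8*q (O(q) = 2*(4*q - 1*1) = 2*(4*q - 1) = 2*(-1 + 4*q) = -2 + 8*q)
O(-4) - 211 = (-2 + 8*(-4)) - 211 = (-2 - 32) - 211 = -34 - 211 = -245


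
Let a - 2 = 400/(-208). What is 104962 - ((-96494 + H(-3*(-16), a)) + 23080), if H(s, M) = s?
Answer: 178328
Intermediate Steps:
a = 1/13 (a = 2 + 400/(-208) = 2 + 400*(-1/208) = 2 - 25/13 = 1/13 ≈ 0.076923)
104962 - ((-96494 + H(-3*(-16), a)) + 23080) = 104962 - ((-96494 - 3*(-16)) + 23080) = 104962 - ((-96494 + 48) + 23080) = 104962 - (-96446 + 23080) = 104962 - 1*(-73366) = 104962 + 73366 = 178328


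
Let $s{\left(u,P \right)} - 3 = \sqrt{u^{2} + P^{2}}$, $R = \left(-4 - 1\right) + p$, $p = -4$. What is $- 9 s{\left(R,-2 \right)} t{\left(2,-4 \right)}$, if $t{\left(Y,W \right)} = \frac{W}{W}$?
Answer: $-27 - 9 \sqrt{85} \approx -109.98$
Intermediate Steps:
$t{\left(Y,W \right)} = 1$
$R = -9$ ($R = \left(-4 - 1\right) - 4 = -5 - 4 = -9$)
$s{\left(u,P \right)} = 3 + \sqrt{P^{2} + u^{2}}$ ($s{\left(u,P \right)} = 3 + \sqrt{u^{2} + P^{2}} = 3 + \sqrt{P^{2} + u^{2}}$)
$- 9 s{\left(R,-2 \right)} t{\left(2,-4 \right)} = - 9 \left(3 + \sqrt{\left(-2\right)^{2} + \left(-9\right)^{2}}\right) 1 = - 9 \left(3 + \sqrt{4 + 81}\right) 1 = - 9 \left(3 + \sqrt{85}\right) 1 = \left(-27 - 9 \sqrt{85}\right) 1 = -27 - 9 \sqrt{85}$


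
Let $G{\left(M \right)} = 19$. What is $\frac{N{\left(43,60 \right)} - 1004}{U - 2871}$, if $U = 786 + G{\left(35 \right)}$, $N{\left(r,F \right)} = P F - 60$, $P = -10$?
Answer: $\frac{832}{1033} \approx 0.80542$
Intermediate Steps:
$N{\left(r,F \right)} = -60 - 10 F$ ($N{\left(r,F \right)} = - 10 F - 60 = -60 - 10 F$)
$U = 805$ ($U = 786 + 19 = 805$)
$\frac{N{\left(43,60 \right)} - 1004}{U - 2871} = \frac{\left(-60 - 600\right) - 1004}{805 - 2871} = \frac{\left(-60 - 600\right) - 1004}{-2066} = \left(-660 - 1004\right) \left(- \frac{1}{2066}\right) = \left(-1664\right) \left(- \frac{1}{2066}\right) = \frac{832}{1033}$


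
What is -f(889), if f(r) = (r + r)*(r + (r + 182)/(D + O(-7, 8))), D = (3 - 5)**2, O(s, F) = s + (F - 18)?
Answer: -18644108/13 ≈ -1.4342e+6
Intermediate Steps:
O(s, F) = -18 + F + s (O(s, F) = s + (-18 + F) = -18 + F + s)
D = 4 (D = (-2)**2 = 4)
f(r) = 2*r*(-14 + 12*r/13) (f(r) = (r + r)*(r + (r + 182)/(4 + (-18 + 8 - 7))) = (2*r)*(r + (182 + r)/(4 - 17)) = (2*r)*(r + (182 + r)/(-13)) = (2*r)*(r + (182 + r)*(-1/13)) = (2*r)*(r + (-14 - r/13)) = (2*r)*(-14 + 12*r/13) = 2*r*(-14 + 12*r/13))
-f(889) = -4*889*(-91 + 6*889)/13 = -4*889*(-91 + 5334)/13 = -4*889*5243/13 = -1*18644108/13 = -18644108/13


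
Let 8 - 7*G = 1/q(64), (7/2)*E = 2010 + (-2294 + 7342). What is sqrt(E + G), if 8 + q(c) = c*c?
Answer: sqrt(8429881006)/2044 ≈ 44.919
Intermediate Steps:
q(c) = -8 + c**2 (q(c) = -8 + c*c = -8 + c**2)
E = 14116/7 (E = 2*(2010 + (-2294 + 7342))/7 = 2*(2010 + 5048)/7 = (2/7)*7058 = 14116/7 ≈ 2016.6)
G = 32703/28616 (G = 8/7 - 1/(7*(-8 + 64**2)) = 8/7 - 1/(7*(-8 + 4096)) = 8/7 - 1/7/4088 = 8/7 - 1/7*1/4088 = 8/7 - 1/28616 = 32703/28616 ≈ 1.1428)
sqrt(E + G) = sqrt(14116/7 + 32703/28616) = sqrt(57738911/28616) = sqrt(8429881006)/2044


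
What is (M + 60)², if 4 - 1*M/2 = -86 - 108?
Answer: 207936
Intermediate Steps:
M = 396 (M = 8 - 2*(-86 - 108) = 8 - 2*(-194) = 8 + 388 = 396)
(M + 60)² = (396 + 60)² = 456² = 207936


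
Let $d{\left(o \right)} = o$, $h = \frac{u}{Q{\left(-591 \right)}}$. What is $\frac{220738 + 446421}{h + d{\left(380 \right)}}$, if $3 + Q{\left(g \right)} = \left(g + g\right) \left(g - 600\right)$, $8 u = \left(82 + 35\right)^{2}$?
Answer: $\frac{2504530897816}{1426533683} \approx 1755.7$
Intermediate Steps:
$u = \frac{13689}{8}$ ($u = \frac{\left(82 + 35\right)^{2}}{8} = \frac{117^{2}}{8} = \frac{1}{8} \cdot 13689 = \frac{13689}{8} \approx 1711.1$)
$Q{\left(g \right)} = -3 + 2 g \left(-600 + g\right)$ ($Q{\left(g \right)} = -3 + \left(g + g\right) \left(g - 600\right) = -3 + 2 g \left(-600 + g\right)$)
$h = \frac{4563}{3754024}$ ($h = \frac{13689}{8 \left(-3 - -709200 + 2 \left(-591\right)^{2}\right)} = \frac{13689}{8 \left(-3 + 709200 + 2 \cdot 349281\right)} = \frac{13689}{8 \left(-3 + 709200 + 698562\right)} = \frac{13689}{8 \cdot 1407759} = \frac{13689}{8} \cdot \frac{1}{1407759} = \frac{4563}{3754024} \approx 0.0012155$)
$\frac{220738 + 446421}{h + d{\left(380 \right)}} = \frac{220738 + 446421}{\frac{4563}{3754024} + 380} = \frac{667159}{\frac{1426533683}{3754024}} = 667159 \cdot \frac{3754024}{1426533683} = \frac{2504530897816}{1426533683}$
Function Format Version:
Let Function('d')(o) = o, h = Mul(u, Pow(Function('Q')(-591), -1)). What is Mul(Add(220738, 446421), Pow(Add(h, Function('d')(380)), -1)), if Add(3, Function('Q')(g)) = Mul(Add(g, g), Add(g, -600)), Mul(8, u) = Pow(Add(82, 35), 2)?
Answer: Rational(2504530897816, 1426533683) ≈ 1755.7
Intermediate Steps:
u = Rational(13689, 8) (u = Mul(Rational(1, 8), Pow(Add(82, 35), 2)) = Mul(Rational(1, 8), Pow(117, 2)) = Mul(Rational(1, 8), 13689) = Rational(13689, 8) ≈ 1711.1)
Function('Q')(g) = Add(-3, Mul(2, g, Add(-600, g))) (Function('Q')(g) = Add(-3, Mul(Add(g, g), Add(g, -600))) = Add(-3, Mul(Mul(2, g), Add(-600, g))) = Add(-3, Mul(2, g, Add(-600, g))))
h = Rational(4563, 3754024) (h = Mul(Rational(13689, 8), Pow(Add(-3, Mul(-1200, -591), Mul(2, Pow(-591, 2))), -1)) = Mul(Rational(13689, 8), Pow(Add(-3, 709200, Mul(2, 349281)), -1)) = Mul(Rational(13689, 8), Pow(Add(-3, 709200, 698562), -1)) = Mul(Rational(13689, 8), Pow(1407759, -1)) = Mul(Rational(13689, 8), Rational(1, 1407759)) = Rational(4563, 3754024) ≈ 0.0012155)
Mul(Add(220738, 446421), Pow(Add(h, Function('d')(380)), -1)) = Mul(Add(220738, 446421), Pow(Add(Rational(4563, 3754024), 380), -1)) = Mul(667159, Pow(Rational(1426533683, 3754024), -1)) = Mul(667159, Rational(3754024, 1426533683)) = Rational(2504530897816, 1426533683)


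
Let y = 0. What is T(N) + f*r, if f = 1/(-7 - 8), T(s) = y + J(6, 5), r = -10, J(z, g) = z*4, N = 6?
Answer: 74/3 ≈ 24.667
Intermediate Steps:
J(z, g) = 4*z
T(s) = 24 (T(s) = 0 + 4*6 = 0 + 24 = 24)
f = -1/15 (f = 1/(-15) = -1/15 ≈ -0.066667)
T(N) + f*r = 24 - 1/15*(-10) = 24 + ⅔ = 74/3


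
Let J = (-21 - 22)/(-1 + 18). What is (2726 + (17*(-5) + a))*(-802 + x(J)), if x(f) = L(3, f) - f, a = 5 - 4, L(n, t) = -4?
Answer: -36087078/17 ≈ -2.1228e+6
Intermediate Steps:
a = 1
J = -43/17 ≈ -2.5294
x(f) = -4 - f
(2726 + (17*(-5) + a))*(-802 + x(J)) = (2726 + (17*(-5) + 1))*(-802 + (-4 - 1*(-43/17))) = (2726 + (-85 + 1))*(-802 + (-4 + 43/17)) = (2726 - 84)*(-802 - 25/17) = 2642*(-13659/17) = -36087078/17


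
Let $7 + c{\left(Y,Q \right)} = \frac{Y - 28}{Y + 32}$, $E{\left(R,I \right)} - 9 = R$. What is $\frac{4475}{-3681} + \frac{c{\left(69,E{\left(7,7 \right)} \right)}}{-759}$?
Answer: $- \frac{113532493}{94060593} \approx -1.207$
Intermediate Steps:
$E{\left(R,I \right)} = 9 + R$
$c{\left(Y,Q \right)} = -7 + \frac{-28 + Y}{32 + Y}$ ($c{\left(Y,Q \right)} = -7 + \frac{Y - 28}{Y + 32} = -7 + \frac{-28 + Y}{32 + Y}$)
$\frac{4475}{-3681} + \frac{c{\left(69,E{\left(7,7 \right)} \right)}}{-759} = \frac{4475}{-3681} + \frac{6 \frac{1}{32 + 69} \left(-42 - 69\right)}{-759} = 4475 \left(- \frac{1}{3681}\right) + \frac{6 \left(-42 - 69\right)}{101} \left(- \frac{1}{759}\right) = - \frac{4475}{3681} + 6 \cdot \frac{1}{101} \left(-111\right) \left(- \frac{1}{759}\right) = - \frac{4475}{3681} - - \frac{222}{25553} = - \frac{4475}{3681} + \frac{222}{25553} = - \frac{113532493}{94060593}$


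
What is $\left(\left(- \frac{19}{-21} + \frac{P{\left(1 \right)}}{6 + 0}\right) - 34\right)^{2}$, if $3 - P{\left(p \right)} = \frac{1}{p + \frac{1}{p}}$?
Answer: $\frac{837225}{784} \approx 1067.9$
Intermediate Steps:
$P{\left(p \right)} = 3 - \frac{1}{p + \frac{1}{p}}$
$\left(\left(- \frac{19}{-21} + \frac{P{\left(1 \right)}}{6 + 0}\right) - 34\right)^{2} = \left(\left(- \frac{19}{-21} + \frac{\frac{1}{1 + 1^{2}} \left(3 - 1 + 3 \cdot 1^{2}\right)}{6 + 0}\right) - 34\right)^{2} = \left(\left(\left(-19\right) \left(- \frac{1}{21}\right) + \frac{\frac{1}{1 + 1} \left(3 - 1 + 3 \cdot 1\right)}{6}\right) - 34\right)^{2} = \left(\left(\frac{19}{21} + \frac{3 - 1 + 3}{2} \cdot \frac{1}{6}\right) - 34\right)^{2} = \left(\left(\frac{19}{21} + \frac{1}{2} \cdot 5 \cdot \frac{1}{6}\right) - 34\right)^{2} = \left(\left(\frac{19}{21} + \frac{5}{2} \cdot \frac{1}{6}\right) - 34\right)^{2} = \left(\left(\frac{19}{21} + \frac{5}{12}\right) - 34\right)^{2} = \left(\frac{37}{28} - 34\right)^{2} = \left(- \frac{915}{28}\right)^{2} = \frac{837225}{784}$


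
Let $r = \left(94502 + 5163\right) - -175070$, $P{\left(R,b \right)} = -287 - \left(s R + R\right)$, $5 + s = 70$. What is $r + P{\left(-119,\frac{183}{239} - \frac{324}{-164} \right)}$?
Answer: $282302$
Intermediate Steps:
$s = 65$ ($s = -5 + 70 = 65$)
$P{\left(R,b \right)} = -287 - 66 R$ ($P{\left(R,b \right)} = -287 - \left(65 R + R\right) = -287 - 66 R$)
$r = 274735$ ($r = 99665 + 175070 = 274735$)
$r + P{\left(-119,\frac{183}{239} - \frac{324}{-164} \right)} = 274735 - -7567 = 274735 + \left(-287 + 7854\right) = 274735 + 7567 = 282302$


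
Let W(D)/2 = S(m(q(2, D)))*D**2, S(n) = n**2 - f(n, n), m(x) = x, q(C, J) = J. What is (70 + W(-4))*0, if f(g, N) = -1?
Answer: 0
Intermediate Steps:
S(n) = 1 + n**2 (S(n) = n**2 - 1*(-1) = n**2 + 1 = 1 + n**2)
W(D) = 2*D**2*(1 + D**2) (W(D) = 2*((1 + D**2)*D**2) = 2*(D**2*(1 + D**2)) = 2*D**2*(1 + D**2))
(70 + W(-4))*0 = (70 + 2*(-4)**2*(1 + (-4)**2))*0 = (70 + 2*16*(1 + 16))*0 = (70 + 2*16*17)*0 = (70 + 544)*0 = 614*0 = 0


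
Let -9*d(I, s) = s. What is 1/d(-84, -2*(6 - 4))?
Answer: 9/4 ≈ 2.2500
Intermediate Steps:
d(I, s) = -s/9
1/d(-84, -2*(6 - 4)) = 1/(-(-2)*(6 - 4)/9) = 1/(-(-2)*2/9) = 1/(-⅑*(-4)) = 1/(4/9) = 9/4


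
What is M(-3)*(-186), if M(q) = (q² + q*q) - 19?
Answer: 186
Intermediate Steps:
M(q) = -19 + 2*q² (M(q) = (q² + q²) - 19 = 2*q² - 19 = -19 + 2*q²)
M(-3)*(-186) = (-19 + 2*(-3)²)*(-186) = (-19 + 2*9)*(-186) = (-19 + 18)*(-186) = -1*(-186) = 186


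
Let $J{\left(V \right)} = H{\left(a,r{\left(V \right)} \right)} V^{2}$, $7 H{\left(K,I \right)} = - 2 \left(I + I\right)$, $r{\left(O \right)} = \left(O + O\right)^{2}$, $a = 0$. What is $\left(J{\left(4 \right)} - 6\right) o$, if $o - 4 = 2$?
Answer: $- \frac{24828}{7} \approx -3546.9$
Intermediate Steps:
$o = 6$ ($o = 4 + 2 = 6$)
$r{\left(O \right)} = 4 O^{2}$ ($r{\left(O \right)} = \left(2 O\right)^{2} = 4 O^{2}$)
$H{\left(K,I \right)} = - \frac{4 I}{7}$ ($H{\left(K,I \right)} = \frac{\left(-2\right) \left(I + I\right)}{7} = \frac{\left(-2\right) 2 I}{7} = \frac{\left(-4\right) I}{7} = - \frac{4 I}{7}$)
$J{\left(V \right)} = - \frac{16 V^{4}}{7}$ ($J{\left(V \right)} = - \frac{4 \cdot 4 V^{2}}{7} V^{2} = - \frac{16 V^{2}}{7} V^{2} = - \frac{16 V^{4}}{7}$)
$\left(J{\left(4 \right)} - 6\right) o = \left(- \frac{16 \cdot 4^{4}}{7} - 6\right) 6 = \left(\left(- \frac{16}{7}\right) 256 - 6\right) 6 = \left(- \frac{4096}{7} - 6\right) 6 = \left(- \frac{4138}{7}\right) 6 = - \frac{24828}{7}$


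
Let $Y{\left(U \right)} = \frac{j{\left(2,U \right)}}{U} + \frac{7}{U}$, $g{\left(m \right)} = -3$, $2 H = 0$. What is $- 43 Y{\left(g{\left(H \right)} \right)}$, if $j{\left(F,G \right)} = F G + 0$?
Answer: $\frac{43}{3} \approx 14.333$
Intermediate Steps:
$H = 0$ ($H = \frac{1}{2} \cdot 0 = 0$)
$j{\left(F,G \right)} = F G$
$Y{\left(U \right)} = 2 + \frac{7}{U}$ ($Y{\left(U \right)} = \frac{2 U}{U} + \frac{7}{U} = 2 + \frac{7}{U}$)
$- 43 Y{\left(g{\left(H \right)} \right)} = - 43 \left(2 + \frac{7}{-3}\right) = - 43 \left(2 + 7 \left(- \frac{1}{3}\right)\right) = - 43 \left(2 - \frac{7}{3}\right) = \left(-43\right) \left(- \frac{1}{3}\right) = \frac{43}{3}$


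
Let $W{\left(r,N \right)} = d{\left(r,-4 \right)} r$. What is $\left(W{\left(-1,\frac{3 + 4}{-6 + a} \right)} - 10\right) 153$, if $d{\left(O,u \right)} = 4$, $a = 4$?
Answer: $-2142$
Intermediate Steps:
$W{\left(r,N \right)} = 4 r$
$\left(W{\left(-1,\frac{3 + 4}{-6 + a} \right)} - 10\right) 153 = \left(4 \left(-1\right) - 10\right) 153 = \left(-4 - 10\right) 153 = \left(-14\right) 153 = -2142$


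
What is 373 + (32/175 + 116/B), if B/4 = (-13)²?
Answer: 11041958/29575 ≈ 373.35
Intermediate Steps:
B = 676 (B = 4*(-13)² = 4*169 = 676)
373 + (32/175 + 116/B) = 373 + (32/175 + 116/676) = 373 + (32*(1/175) + 116*(1/676)) = 373 + (32/175 + 29/169) = 373 + 10483/29575 = 11041958/29575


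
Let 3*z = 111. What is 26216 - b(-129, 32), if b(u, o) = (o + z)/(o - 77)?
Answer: 393263/15 ≈ 26218.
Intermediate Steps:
z = 37 (z = (⅓)*111 = 37)
b(u, o) = (37 + o)/(-77 + o) (b(u, o) = (o + 37)/(o - 77) = (37 + o)/(-77 + o))
26216 - b(-129, 32) = 26216 - (37 + 32)/(-77 + 32) = 26216 - 69/(-45) = 26216 - (-1)*69/45 = 26216 - 1*(-23/15) = 26216 + 23/15 = 393263/15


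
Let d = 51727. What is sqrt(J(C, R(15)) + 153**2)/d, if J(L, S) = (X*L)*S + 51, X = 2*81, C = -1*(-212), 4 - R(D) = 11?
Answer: 2*I*sqrt(54237)/51727 ≈ 0.0090045*I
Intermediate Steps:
R(D) = -7 (R(D) = 4 - 1*11 = 4 - 11 = -7)
C = 212
X = 162
J(L, S) = 51 + 162*L*S (J(L, S) = (162*L)*S + 51 = 162*L*S + 51 = 51 + 162*L*S)
sqrt(J(C, R(15)) + 153**2)/d = sqrt((51 + 162*212*(-7)) + 153**2)/51727 = sqrt((51 - 240408) + 23409)*(1/51727) = sqrt(-240357 + 23409)*(1/51727) = sqrt(-216948)*(1/51727) = (2*I*sqrt(54237))*(1/51727) = 2*I*sqrt(54237)/51727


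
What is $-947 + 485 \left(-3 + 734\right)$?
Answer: $353588$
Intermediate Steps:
$-947 + 485 \left(-3 + 734\right) = -947 + 485 \cdot 731 = -947 + 354535 = 353588$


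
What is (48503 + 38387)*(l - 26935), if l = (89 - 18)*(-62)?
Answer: -2722871930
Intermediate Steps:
l = -4402 (l = 71*(-62) = -4402)
(48503 + 38387)*(l - 26935) = (48503 + 38387)*(-4402 - 26935) = 86890*(-31337) = -2722871930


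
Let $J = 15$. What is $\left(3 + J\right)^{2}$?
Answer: $324$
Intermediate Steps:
$\left(3 + J\right)^{2} = \left(3 + 15\right)^{2} = 18^{2} = 324$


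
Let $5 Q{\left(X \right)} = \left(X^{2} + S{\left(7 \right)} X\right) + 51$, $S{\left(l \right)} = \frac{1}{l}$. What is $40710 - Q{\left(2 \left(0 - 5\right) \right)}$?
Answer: $\frac{1423803}{35} \approx 40680.0$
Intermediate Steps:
$Q{\left(X \right)} = \frac{51}{5} + \frac{X^{2}}{5} + \frac{X}{35}$ ($Q{\left(X \right)} = \frac{\left(X^{2} + \frac{X}{7}\right) + 51}{5} = \frac{51 + X^{2} + \frac{X}{7}}{5} = \frac{51}{5} + \frac{X^{2}}{5} + \frac{X}{35}$)
$40710 - Q{\left(2 \left(0 - 5\right) \right)} = 40710 - \left(\frac{51}{5} + \frac{\left(2 \left(0 - 5\right)\right)^{2}}{5} + \frac{2 \left(0 - 5\right)}{35}\right) = 40710 - \left(\frac{51}{5} + \frac{\left(2 \left(-5\right)\right)^{2}}{5} + \frac{2 \left(-5\right)}{35}\right) = 40710 - \left(\frac{51}{5} + \frac{\left(-10\right)^{2}}{5} + \frac{1}{35} \left(-10\right)\right) = 40710 - \left(\frac{51}{5} + \frac{1}{5} \cdot 100 - \frac{2}{7}\right) = 40710 - \left(\frac{51}{5} + 20 - \frac{2}{7}\right) = 40710 - \frac{1047}{35} = \frac{1423803}{35}$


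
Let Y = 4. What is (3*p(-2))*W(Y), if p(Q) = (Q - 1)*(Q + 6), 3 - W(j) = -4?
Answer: -252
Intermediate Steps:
W(j) = 7 (W(j) = 3 - 1*(-4) = 3 + 4 = 7)
p(Q) = (-1 + Q)*(6 + Q)
(3*p(-2))*W(Y) = (3*(-6 + (-2)² + 5*(-2)))*7 = (3*(-6 + 4 - 10))*7 = (3*(-12))*7 = -36*7 = -252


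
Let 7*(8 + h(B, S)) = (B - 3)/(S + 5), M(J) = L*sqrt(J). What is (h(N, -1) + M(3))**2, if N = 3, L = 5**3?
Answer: 46939 - 2000*sqrt(3) ≈ 43475.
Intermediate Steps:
L = 125
M(J) = 125*sqrt(J)
h(B, S) = -8 + (-3 + B)/(7*(5 + S)) (h(B, S) = -8 + ((B - 3)/(S + 5))/7 = -8 + ((-3 + B)/(5 + S))/7 = -8 + (-3 + B)/(7*(5 + S)))
(h(N, -1) + M(3))**2 = ((-283 + 3 - 56*(-1))/(7*(5 - 1)) + 125*sqrt(3))**2 = ((1/7)*(-283 + 3 + 56)/4 + 125*sqrt(3))**2 = ((1/7)*(1/4)*(-224) + 125*sqrt(3))**2 = (-8 + 125*sqrt(3))**2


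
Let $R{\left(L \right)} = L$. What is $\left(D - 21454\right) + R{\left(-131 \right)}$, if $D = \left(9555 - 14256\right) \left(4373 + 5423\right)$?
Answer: $-46072581$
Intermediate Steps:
$D = -46050996$ ($D = \left(-4701\right) 9796 = -46050996$)
$\left(D - 21454\right) + R{\left(-131 \right)} = \left(-46050996 - 21454\right) - 131 = -46072450 - 131 = -46072581$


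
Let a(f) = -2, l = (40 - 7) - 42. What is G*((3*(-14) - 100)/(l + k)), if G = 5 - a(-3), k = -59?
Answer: 497/34 ≈ 14.618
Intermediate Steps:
l = -9 (l = 33 - 42 = -9)
G = 7 (G = 5 - 1*(-2) = 5 + 2 = 7)
G*((3*(-14) - 100)/(l + k)) = 7*((3*(-14) - 100)/(-9 - 59)) = 7*((-42 - 100)/(-68)) = 7*(-142*(-1/68)) = 7*(71/34) = 497/34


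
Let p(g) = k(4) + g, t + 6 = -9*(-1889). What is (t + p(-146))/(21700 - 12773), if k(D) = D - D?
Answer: 16849/8927 ≈ 1.8874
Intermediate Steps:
k(D) = 0
t = 16995 (t = -6 - 9*(-1889) = -6 + 17001 = 16995)
p(g) = g (p(g) = 0 + g = g)
(t + p(-146))/(21700 - 12773) = (16995 - 146)/(21700 - 12773) = 16849/8927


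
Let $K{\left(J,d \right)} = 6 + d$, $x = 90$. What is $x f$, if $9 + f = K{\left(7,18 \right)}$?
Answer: $1350$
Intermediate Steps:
$f = 15$ ($f = -9 + \left(6 + 18\right) = -9 + 24 = 15$)
$x f = 90 \cdot 15 = 1350$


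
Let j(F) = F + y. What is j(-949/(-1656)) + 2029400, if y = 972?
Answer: 3362296981/1656 ≈ 2.0304e+6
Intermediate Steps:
j(F) = 972 + F (j(F) = F + 972 = 972 + F)
j(-949/(-1656)) + 2029400 = (972 - 949/(-1656)) + 2029400 = (972 - 949*(-1/1656)) + 2029400 = (972 + 949/1656) + 2029400 = 1610581/1656 + 2029400 = 3362296981/1656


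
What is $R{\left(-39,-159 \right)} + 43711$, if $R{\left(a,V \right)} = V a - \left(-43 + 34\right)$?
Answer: $49921$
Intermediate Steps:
$R{\left(a,V \right)} = 9 + V a$ ($R{\left(a,V \right)} = V a - -9 = V a + 9 = 9 + V a$)
$R{\left(-39,-159 \right)} + 43711 = \left(9 - -6201\right) + 43711 = \left(9 + 6201\right) + 43711 = 6210 + 43711 = 49921$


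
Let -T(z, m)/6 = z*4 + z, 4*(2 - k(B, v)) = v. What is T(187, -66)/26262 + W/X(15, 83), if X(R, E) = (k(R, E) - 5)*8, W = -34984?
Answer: 76473659/415815 ≈ 183.91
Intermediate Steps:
k(B, v) = 2 - v/4
T(z, m) = -30*z (T(z, m) = -6*(z*4 + z) = -6*(4*z + z) = -30*z)
X(R, E) = -24 - 2*E (X(R, E) = ((2 - E/4) - 5)*8 = (-3 - E/4)*8 = -24 - 2*E)
T(187, -66)/26262 + W/X(15, 83) = -30*187/26262 - 34984/(-24 - 2*83) = -5610*1/26262 - 34984/(-24 - 166) = -935/4377 - 34984/(-190) = -935/4377 - 34984*(-1/190) = -935/4377 + 17492/95 = 76473659/415815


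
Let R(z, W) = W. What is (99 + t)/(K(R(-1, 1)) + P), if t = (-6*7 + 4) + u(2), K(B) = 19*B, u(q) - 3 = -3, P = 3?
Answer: 61/22 ≈ 2.7727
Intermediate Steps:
u(q) = 0 (u(q) = 3 - 3 = 0)
t = -38 (t = (-6*7 + 4) + 0 = (-42 + 4) + 0 = -38 + 0 = -38)
(99 + t)/(K(R(-1, 1)) + P) = (99 - 38)/(19*1 + 3) = 61/(19 + 3) = 61/22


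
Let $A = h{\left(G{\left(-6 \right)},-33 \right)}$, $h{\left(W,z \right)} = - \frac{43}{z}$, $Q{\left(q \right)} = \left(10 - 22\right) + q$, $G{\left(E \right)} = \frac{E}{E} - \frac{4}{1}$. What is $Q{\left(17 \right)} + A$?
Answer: $\frac{208}{33} \approx 6.303$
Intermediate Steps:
$G{\left(E \right)} = -3$ ($G{\left(E \right)} = 1 - 4 = -3$)
$Q{\left(q \right)} = -12 + q$
$A = \frac{43}{33}$ ($A = - \frac{43}{-33} = \left(-43\right) \left(- \frac{1}{33}\right) = \frac{43}{33} \approx 1.303$)
$Q{\left(17 \right)} + A = \left(-12 + 17\right) + \frac{43}{33} = 5 + \frac{43}{33} = \frac{208}{33}$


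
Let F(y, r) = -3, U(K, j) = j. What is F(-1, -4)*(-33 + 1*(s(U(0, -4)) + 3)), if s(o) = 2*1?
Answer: 84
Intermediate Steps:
s(o) = 2
F(-1, -4)*(-33 + 1*(s(U(0, -4)) + 3)) = -3*(-33 + 1*(2 + 3)) = -3*(-33 + 1*5) = -3*(-33 + 5) = -3*(-28) = 84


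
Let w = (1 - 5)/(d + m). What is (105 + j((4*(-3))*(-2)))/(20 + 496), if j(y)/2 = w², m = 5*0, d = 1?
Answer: 137/516 ≈ 0.26550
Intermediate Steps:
m = 0
w = -4 (w = (1 - 5)/(1 + 0) = -4/1 = -4*1 = -4)
j(y) = 32 (j(y) = 2*(-4)² = 2*16 = 32)
(105 + j((4*(-3))*(-2)))/(20 + 496) = (105 + 32)/(20 + 496) = 137/516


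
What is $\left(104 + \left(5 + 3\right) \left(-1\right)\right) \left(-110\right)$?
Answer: $-10560$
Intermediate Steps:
$\left(104 + \left(5 + 3\right) \left(-1\right)\right) \left(-110\right) = \left(104 + 8 \left(-1\right)\right) \left(-110\right) = \left(104 - 8\right) \left(-110\right) = 96 \left(-110\right) = -10560$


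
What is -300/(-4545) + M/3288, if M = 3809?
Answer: 135543/110696 ≈ 1.2245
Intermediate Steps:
-300/(-4545) + M/3288 = -300/(-4545) + 3809/3288 = -300*(-1/4545) + 3809*(1/3288) = 20/303 + 3809/3288 = 135543/110696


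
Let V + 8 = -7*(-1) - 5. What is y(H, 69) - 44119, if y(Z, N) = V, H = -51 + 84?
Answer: -44125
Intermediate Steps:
H = 33
V = -6 (V = -8 + (-7*(-1) - 5) = -8 + (7 - 5) = -8 + 2 = -6)
y(Z, N) = -6
y(H, 69) - 44119 = -6 - 44119 = -44125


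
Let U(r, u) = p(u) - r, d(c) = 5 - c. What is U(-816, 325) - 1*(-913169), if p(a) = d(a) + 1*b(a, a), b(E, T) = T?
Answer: 913990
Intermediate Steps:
p(a) = 5 (p(a) = (5 - a) + 1*a = (5 - a) + a = 5)
U(r, u) = 5 - r
U(-816, 325) - 1*(-913169) = (5 - 1*(-816)) - 1*(-913169) = (5 + 816) + 913169 = 821 + 913169 = 913990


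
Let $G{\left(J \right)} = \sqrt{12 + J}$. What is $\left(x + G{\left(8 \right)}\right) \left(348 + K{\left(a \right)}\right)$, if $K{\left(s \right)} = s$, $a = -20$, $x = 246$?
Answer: $80688 + 656 \sqrt{5} \approx 82155.0$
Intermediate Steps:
$\left(x + G{\left(8 \right)}\right) \left(348 + K{\left(a \right)}\right) = \left(246 + \sqrt{12 + 8}\right) \left(348 - 20\right) = \left(246 + \sqrt{20}\right) 328 = \left(246 + 2 \sqrt{5}\right) 328 = 80688 + 656 \sqrt{5}$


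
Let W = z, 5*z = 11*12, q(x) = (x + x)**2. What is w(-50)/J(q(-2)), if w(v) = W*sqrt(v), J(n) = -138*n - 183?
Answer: -44*I*sqrt(2)/797 ≈ -0.078075*I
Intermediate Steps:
q(x) = 4*x**2 (q(x) = (2*x)**2 = 4*x**2)
J(n) = -183 - 138*n
z = 132/5 (z = (11*12)/5 = (1/5)*132 = 132/5 ≈ 26.400)
W = 132/5 ≈ 26.400
w(v) = 132*sqrt(v)/5
w(-50)/J(q(-2)) = (132*sqrt(-50)/5)/(-183 - 552*(-2)**2) = (132*(5*I*sqrt(2))/5)/(-183 - 552*4) = (132*I*sqrt(2))/(-183 - 138*16) = (132*I*sqrt(2))/(-183 - 2208) = (132*I*sqrt(2))/(-2391) = (132*I*sqrt(2))*(-1/2391) = -44*I*sqrt(2)/797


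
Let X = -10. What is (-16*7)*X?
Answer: 1120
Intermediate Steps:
(-16*7)*X = -16*7*(-10) = -112*(-10) = 1120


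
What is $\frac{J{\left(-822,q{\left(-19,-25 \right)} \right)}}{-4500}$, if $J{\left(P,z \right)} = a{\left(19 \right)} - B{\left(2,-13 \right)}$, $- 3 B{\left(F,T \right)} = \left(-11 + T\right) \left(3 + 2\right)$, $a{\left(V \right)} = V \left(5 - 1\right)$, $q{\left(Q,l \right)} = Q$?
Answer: $- \frac{1}{125} \approx -0.008$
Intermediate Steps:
$a{\left(V \right)} = 4 V$ ($a{\left(V \right)} = V 4 = 4 V$)
$B{\left(F,T \right)} = \frac{55}{3} - \frac{5 T}{3}$ ($B{\left(F,T \right)} = - \frac{\left(-11 + T\right) \left(3 + 2\right)}{3} = - \frac{\left(-11 + T\right) 5}{3} = - \frac{-55 + 5 T}{3} = \frac{55}{3} - \frac{5 T}{3}$)
$J{\left(P,z \right)} = 36$ ($J{\left(P,z \right)} = 4 \cdot 19 - \left(\frac{55}{3} - - \frac{65}{3}\right) = 76 - \left(\frac{55}{3} + \frac{65}{3}\right) = 76 - 40 = 36$)
$\frac{J{\left(-822,q{\left(-19,-25 \right)} \right)}}{-4500} = \frac{36}{-4500} = 36 \left(- \frac{1}{4500}\right) = - \frac{1}{125}$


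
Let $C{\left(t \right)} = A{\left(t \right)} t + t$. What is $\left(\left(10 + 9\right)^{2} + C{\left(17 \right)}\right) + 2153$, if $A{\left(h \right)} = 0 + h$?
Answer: $2820$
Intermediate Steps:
$A{\left(h \right)} = h$
$C{\left(t \right)} = t + t^{2}$ ($C{\left(t \right)} = t t + t = t^{2} + t = t + t^{2}$)
$\left(\left(10 + 9\right)^{2} + C{\left(17 \right)}\right) + 2153 = \left(\left(10 + 9\right)^{2} + 17 \left(1 + 17\right)\right) + 2153 = \left(19^{2} + 17 \cdot 18\right) + 2153 = \left(361 + 306\right) + 2153 = 667 + 2153 = 2820$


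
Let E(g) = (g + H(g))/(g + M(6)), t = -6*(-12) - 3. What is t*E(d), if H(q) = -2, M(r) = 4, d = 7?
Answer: 345/11 ≈ 31.364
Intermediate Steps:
t = 69 (t = 72 - 3 = 69)
E(g) = (-2 + g)/(4 + g) (E(g) = (g - 2)/(g + 4) = (-2 + g)/(4 + g))
t*E(d) = 69*((-2 + 7)/(4 + 7)) = 69*(5/11) = 345/11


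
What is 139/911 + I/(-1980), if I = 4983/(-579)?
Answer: 4966421/31648140 ≈ 0.15693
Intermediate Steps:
I = -1661/193 (I = 4983*(-1/579) = -1661/193 ≈ -8.6062)
139/911 + I/(-1980) = 139/911 - 1661/193/(-1980) = 139*(1/911) - 1661/193*(-1/1980) = 139/911 + 151/34740 = 4966421/31648140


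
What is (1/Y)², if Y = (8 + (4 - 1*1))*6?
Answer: 1/4356 ≈ 0.00022957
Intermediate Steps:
Y = 66 (Y = (8 + (4 - 1))*6 = (8 + 3)*6 = 11*6 = 66)
(1/Y)² = (1/66)² = 1/4356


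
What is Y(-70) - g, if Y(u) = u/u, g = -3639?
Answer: 3640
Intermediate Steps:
Y(u) = 1
Y(-70) - g = 1 - 1*(-3639) = 1 + 3639 = 3640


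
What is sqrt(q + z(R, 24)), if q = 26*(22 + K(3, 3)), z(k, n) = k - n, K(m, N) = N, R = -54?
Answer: 2*sqrt(143) ≈ 23.917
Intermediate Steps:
q = 650 (q = 26*(22 + 3) = 26*25 = 650)
sqrt(q + z(R, 24)) = sqrt(650 + (-54 - 1*24)) = sqrt(650 + (-54 - 24)) = sqrt(650 - 78) = sqrt(572) = 2*sqrt(143)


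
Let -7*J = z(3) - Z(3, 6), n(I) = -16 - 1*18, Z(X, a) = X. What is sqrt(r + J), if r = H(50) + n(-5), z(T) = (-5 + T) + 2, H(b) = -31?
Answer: 2*I*sqrt(791)/7 ≈ 8.0356*I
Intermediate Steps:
z(T) = -3 + T
n(I) = -34 (n(I) = -16 - 18 = -34)
r = -65 (r = -31 - 34 = -65)
J = 3/7 (J = -((-3 + 3) - 1*3)/7 = -(0 - 3)/7 = -1/7*(-3) = 3/7 ≈ 0.42857)
sqrt(r + J) = sqrt(-65 + 3/7) = sqrt(-452/7) = 2*I*sqrt(791)/7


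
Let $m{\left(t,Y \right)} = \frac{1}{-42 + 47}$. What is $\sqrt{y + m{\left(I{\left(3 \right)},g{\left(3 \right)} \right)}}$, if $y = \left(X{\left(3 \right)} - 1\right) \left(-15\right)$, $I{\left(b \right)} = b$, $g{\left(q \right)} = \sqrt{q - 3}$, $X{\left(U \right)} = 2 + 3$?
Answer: $\frac{i \sqrt{1495}}{5} \approx 7.733 i$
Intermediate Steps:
$X{\left(U \right)} = 5$
$g{\left(q \right)} = \sqrt{-3 + q}$
$m{\left(t,Y \right)} = \frac{1}{5}$
$y = -60$ ($y = \left(5 - 1\right) \left(-15\right) = 4 \left(-15\right) = -60$)
$\sqrt{y + m{\left(I{\left(3 \right)},g{\left(3 \right)} \right)}} = \sqrt{-60 + \frac{1}{5}} = \sqrt{- \frac{299}{5}} = \frac{i \sqrt{1495}}{5}$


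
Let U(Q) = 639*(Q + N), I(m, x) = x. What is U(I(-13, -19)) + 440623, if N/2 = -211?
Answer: 158824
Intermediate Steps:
N = -422 (N = 2*(-211) = -422)
U(Q) = -269658 + 639*Q (U(Q) = 639*(Q - 422) = 639*(-422 + Q) = -269658 + 639*Q)
U(I(-13, -19)) + 440623 = (-269658 + 639*(-19)) + 440623 = (-269658 - 12141) + 440623 = -281799 + 440623 = 158824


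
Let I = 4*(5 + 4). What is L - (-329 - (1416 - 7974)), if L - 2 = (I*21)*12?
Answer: 2845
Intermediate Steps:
I = 36 (I = 4*9 = 36)
L = 9074 (L = 2 + (36*21)*12 = 2 + 756*12 = 2 + 9072 = 9074)
L - (-329 - (1416 - 7974)) = 9074 - (-329 - (1416 - 7974)) = 9074 - (-329 - 1*(-6558)) = 9074 - (-329 + 6558) = 9074 - 1*6229 = 9074 - 6229 = 2845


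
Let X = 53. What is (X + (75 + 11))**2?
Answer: 19321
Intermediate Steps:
(X + (75 + 11))**2 = (53 + (75 + 11))**2 = (53 + 86)**2 = 139**2 = 19321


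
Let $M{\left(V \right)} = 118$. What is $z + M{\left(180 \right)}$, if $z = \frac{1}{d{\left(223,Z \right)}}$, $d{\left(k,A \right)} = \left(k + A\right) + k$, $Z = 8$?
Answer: $\frac{53573}{454} \approx 118.0$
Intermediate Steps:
$d{\left(k,A \right)} = A + 2 k$ ($d{\left(k,A \right)} = \left(A + k\right) + k = A + 2 k$)
$z = \frac{1}{454}$ ($z = \frac{1}{8 + 2 \cdot 223} = \frac{1}{8 + 446} = \frac{1}{454} \approx 0.0022026$)
$z + M{\left(180 \right)} = \frac{1}{454} + 118 = \frac{53573}{454}$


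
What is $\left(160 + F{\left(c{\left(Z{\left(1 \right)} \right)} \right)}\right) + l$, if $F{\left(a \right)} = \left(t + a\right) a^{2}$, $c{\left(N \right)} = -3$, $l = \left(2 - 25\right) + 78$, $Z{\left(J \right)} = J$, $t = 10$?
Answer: $278$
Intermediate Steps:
$l = 55$ ($l = -23 + 78 = 55$)
$F{\left(a \right)} = a^{2} \left(10 + a\right)$ ($F{\left(a \right)} = \left(10 + a\right) a^{2} = a^{2} \left(10 + a\right)$)
$\left(160 + F{\left(c{\left(Z{\left(1 \right)} \right)} \right)}\right) + l = \left(160 + \left(-3\right)^{2} \left(10 - 3\right)\right) + 55 = \left(160 + 9 \cdot 7\right) + 55 = \left(160 + 63\right) + 55 = 223 + 55 = 278$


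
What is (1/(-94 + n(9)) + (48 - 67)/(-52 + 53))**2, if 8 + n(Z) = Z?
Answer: 3125824/8649 ≈ 361.41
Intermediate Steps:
n(Z) = -8 + Z
(1/(-94 + n(9)) + (48 - 67)/(-52 + 53))**2 = (1/(-94 + (-8 + 9)) + (48 - 67)/(-52 + 53))**2 = (1/(-94 + 1) - 19/1)**2 = (1/(-93) - 19*1)**2 = (-1/93 - 19)**2 = (-1768/93)**2 = 3125824/8649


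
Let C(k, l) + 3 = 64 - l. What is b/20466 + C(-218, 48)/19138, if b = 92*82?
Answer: 72321565/195839154 ≈ 0.36929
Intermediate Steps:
C(k, l) = 61 - l (C(k, l) = -3 + (64 - l) = 61 - l)
b = 7544
b/20466 + C(-218, 48)/19138 = 7544/20466 + (61 - 1*48)/19138 = 7544*(1/20466) + (61 - 48)*(1/19138) = 3772/10233 + 13*(1/19138) = 3772/10233 + 13/19138 = 72321565/195839154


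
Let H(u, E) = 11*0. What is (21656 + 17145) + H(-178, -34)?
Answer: 38801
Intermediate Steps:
H(u, E) = 0
(21656 + 17145) + H(-178, -34) = (21656 + 17145) + 0 = 38801 + 0 = 38801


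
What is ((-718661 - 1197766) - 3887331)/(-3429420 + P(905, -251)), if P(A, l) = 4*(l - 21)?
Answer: 2901879/1715254 ≈ 1.6918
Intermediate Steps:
P(A, l) = -84 + 4*l (P(A, l) = 4*(-21 + l) = -84 + 4*l)
((-718661 - 1197766) - 3887331)/(-3429420 + P(905, -251)) = ((-718661 - 1197766) - 3887331)/(-3429420 + (-84 + 4*(-251))) = (-1916427 - 3887331)/(-3429420 + (-84 - 1004)) = -5803758/(-3429420 - 1088) = -5803758/(-3430508) = -5803758*(-1/3430508) = 2901879/1715254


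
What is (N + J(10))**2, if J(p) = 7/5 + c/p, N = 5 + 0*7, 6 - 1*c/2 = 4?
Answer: 1156/25 ≈ 46.240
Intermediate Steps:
c = 4 (c = 12 - 2*4 = 12 - 8 = 4)
N = 5 (N = 5 + 0 = 5)
J(p) = 7/5 + 4/p
(N + J(10))**2 = (5 + (7/5 + 4/10))**2 = (5 + (7/5 + 4*(1/10)))**2 = (5 + (7/5 + 2/5))**2 = (5 + 9/5)**2 = (34/5)**2 = 1156/25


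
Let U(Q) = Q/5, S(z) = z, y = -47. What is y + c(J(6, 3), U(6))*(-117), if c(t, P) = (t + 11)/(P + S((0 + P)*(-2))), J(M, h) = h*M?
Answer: 5561/2 ≈ 2780.5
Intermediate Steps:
J(M, h) = M*h
U(Q) = Q/5 (U(Q) = Q*(⅕) = Q/5)
c(t, P) = -(11 + t)/P (c(t, P) = (t + 11)/(P + (0 + P)*(-2)) = (11 + t)/(P + P*(-2)) = (11 + t)/(P - 2*P) = (11 + t)/((-P)) = (11 + t)*(-1/P) = -(11 + t)/P)
y + c(J(6, 3), U(6))*(-117) = -47 + ((-11 - 6*3)/(((⅕)*6)))*(-117) = -47 + ((-11 - 1*18)/(6/5))*(-117) = -47 + (5*(-11 - 18)/6)*(-117) = -47 + ((⅚)*(-29))*(-117) = -47 - 145/6*(-117) = -47 + 5655/2 = 5561/2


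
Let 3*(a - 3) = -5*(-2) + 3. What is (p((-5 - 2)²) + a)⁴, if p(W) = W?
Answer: 815730721/81 ≈ 1.0071e+7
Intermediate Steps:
a = 22/3 (a = 3 + (-5*(-2) + 3)/3 = 3 + (10 + 3)/3 = 3 + (⅓)*13 = 3 + 13/3 = 22/3 ≈ 7.3333)
(p((-5 - 2)²) + a)⁴ = ((-5 - 2)² + 22/3)⁴ = ((-7)² + 22/3)⁴ = (49 + 22/3)⁴ = (169/3)⁴ = 815730721/81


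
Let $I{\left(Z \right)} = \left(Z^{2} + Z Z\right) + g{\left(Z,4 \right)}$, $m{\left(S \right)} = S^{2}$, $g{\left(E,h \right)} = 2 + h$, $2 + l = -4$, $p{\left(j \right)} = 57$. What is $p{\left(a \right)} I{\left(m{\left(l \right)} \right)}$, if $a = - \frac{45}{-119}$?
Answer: $148086$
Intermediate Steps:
$a = \frac{45}{119}$ ($a = \left(-45\right) \left(- \frac{1}{119}\right) = \frac{45}{119} \approx 0.37815$)
$l = -6$ ($l = -2 - 4 = -6$)
$I{\left(Z \right)} = 6 + 2 Z^{2}$ ($I{\left(Z \right)} = \left(Z^{2} + Z Z\right) + \left(2 + 4\right) = \left(Z^{2} + Z^{2}\right) + 6 = 2 Z^{2} + 6 = 6 + 2 Z^{2}$)
$p{\left(a \right)} I{\left(m{\left(l \right)} \right)} = 57 \left(6 + 2 \left(\left(-6\right)^{2}\right)^{2}\right) = 57 \left(6 + 2 \cdot 36^{2}\right) = 57 \left(6 + 2 \cdot 1296\right) = 57 \left(6 + 2592\right) = 57 \cdot 2598 = 148086$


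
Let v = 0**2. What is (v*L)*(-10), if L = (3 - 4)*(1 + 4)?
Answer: 0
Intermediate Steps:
L = -5 (L = -1*5 = -5)
v = 0
(v*L)*(-10) = (0*(-5))*(-10) = 0*(-10) = 0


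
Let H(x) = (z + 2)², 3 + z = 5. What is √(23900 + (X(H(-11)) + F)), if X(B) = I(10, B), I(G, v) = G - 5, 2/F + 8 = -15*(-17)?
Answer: √1458420639/247 ≈ 154.61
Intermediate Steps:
z = 2 (z = -3 + 5 = 2)
F = 2/247 (F = 2/(-8 - 15*(-17)) = 2/(-8 + 255) = 2/247 ≈ 0.0080972)
H(x) = 16 (H(x) = (2 + 2)² = 4² = 16)
I(G, v) = -5 + G
X(B) = 5 (X(B) = -5 + 10 = 5)
√(23900 + (X(H(-11)) + F)) = √(23900 + (5 + 2/247)) = √(23900 + 1237/247) = √(5904537/247) = √1458420639/247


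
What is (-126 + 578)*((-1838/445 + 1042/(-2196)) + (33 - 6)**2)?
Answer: 79991958946/244305 ≈ 3.2743e+5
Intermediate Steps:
(-126 + 578)*((-1838/445 + 1042/(-2196)) + (33 - 6)**2) = 452*((-1838*1/445 + 1042*(-1/2196)) + 27**2) = 452*((-1838/445 - 521/1098) + 729) = 452*(-2249969/488610 + 729) = 452*(353946721/488610) = 79991958946/244305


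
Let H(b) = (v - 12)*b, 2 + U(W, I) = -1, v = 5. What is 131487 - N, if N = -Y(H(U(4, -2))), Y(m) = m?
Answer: 131508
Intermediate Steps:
U(W, I) = -3 (U(W, I) = -2 - 1 = -3)
H(b) = -7*b (H(b) = (5 - 12)*b = -7*b)
N = -21 (N = -(-7)*(-3) = -1*21 = -21)
131487 - N = 131487 - 1*(-21) = 131487 + 21 = 131508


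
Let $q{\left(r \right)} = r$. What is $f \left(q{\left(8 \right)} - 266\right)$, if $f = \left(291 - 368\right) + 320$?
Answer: $-62694$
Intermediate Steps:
$f = 243$ ($f = -77 + 320 = 243$)
$f \left(q{\left(8 \right)} - 266\right) = 243 \left(8 - 266\right) = 243 \left(-258\right) = -62694$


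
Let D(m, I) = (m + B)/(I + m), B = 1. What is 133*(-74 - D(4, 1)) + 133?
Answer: -9842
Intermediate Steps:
D(m, I) = (1 + m)/(I + m) (D(m, I) = (m + 1)/(I + m) = (1 + m)/(I + m))
133*(-74 - D(4, 1)) + 133 = 133*(-74 - (1 + 4)/(1 + 4)) + 133 = 133*(-74 - 5/5) + 133 = 133*(-74 - 1*1) + 133 = 133*(-74 - 1) + 133 = 133*(-75) + 133 = -9975 + 133 = -9842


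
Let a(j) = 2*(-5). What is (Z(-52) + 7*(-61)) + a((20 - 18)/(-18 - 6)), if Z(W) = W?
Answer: -489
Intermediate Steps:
a(j) = -10
(Z(-52) + 7*(-61)) + a((20 - 18)/(-18 - 6)) = (-52 + 7*(-61)) - 10 = (-52 - 427) - 10 = -479 - 10 = -489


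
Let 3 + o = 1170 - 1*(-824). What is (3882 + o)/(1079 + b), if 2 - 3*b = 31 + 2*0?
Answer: 17619/3208 ≈ 5.4922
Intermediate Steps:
o = 1991 (o = -3 + (1170 - 1*(-824)) = -3 + (1170 + 824) = -3 + 1994 = 1991)
b = -29/3 (b = ⅔ - (31 + 2*0)/3 = ⅔ - (31 + 0)/3 = ⅔ - ⅓*31 = ⅔ - 31/3 = -29/3 ≈ -9.6667)
(3882 + o)/(1079 + b) = (3882 + 1991)/(1079 - 29/3) = 5873/(3208/3) = 5873*(3/3208) = 17619/3208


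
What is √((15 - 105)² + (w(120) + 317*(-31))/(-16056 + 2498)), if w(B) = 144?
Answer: √1489068130514/13558 ≈ 90.004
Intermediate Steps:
√((15 - 105)² + (w(120) + 317*(-31))/(-16056 + 2498)) = √((15 - 105)² + (144 + 317*(-31))/(-16056 + 2498)) = √((-90)² + (144 - 9827)/(-13558)) = √(8100 - 9683*(-1/13558)) = √(8100 + 9683/13558) = √(109829483/13558) = √1489068130514/13558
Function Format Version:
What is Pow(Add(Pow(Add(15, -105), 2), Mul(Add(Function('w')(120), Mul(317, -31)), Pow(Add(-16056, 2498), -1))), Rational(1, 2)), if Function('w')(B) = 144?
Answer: Mul(Rational(1, 13558), Pow(1489068130514, Rational(1, 2))) ≈ 90.004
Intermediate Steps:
Pow(Add(Pow(Add(15, -105), 2), Mul(Add(Function('w')(120), Mul(317, -31)), Pow(Add(-16056, 2498), -1))), Rational(1, 2)) = Pow(Add(Pow(Add(15, -105), 2), Mul(Add(144, Mul(317, -31)), Pow(Add(-16056, 2498), -1))), Rational(1, 2)) = Pow(Add(Pow(-90, 2), Mul(Add(144, -9827), Pow(-13558, -1))), Rational(1, 2)) = Pow(Add(8100, Mul(-9683, Rational(-1, 13558))), Rational(1, 2)) = Pow(Add(8100, Rational(9683, 13558)), Rational(1, 2)) = Pow(Rational(109829483, 13558), Rational(1, 2)) = Mul(Rational(1, 13558), Pow(1489068130514, Rational(1, 2)))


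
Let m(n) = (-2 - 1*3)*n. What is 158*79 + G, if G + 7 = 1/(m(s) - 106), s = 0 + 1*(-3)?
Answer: 1135224/91 ≈ 12475.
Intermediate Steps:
s = -3 (s = 0 - 3 = -3)
m(n) = -5*n (m(n) = (-2 - 3)*n = -5*n)
G = -638/91 (G = -7 + 1/(-5*(-3) - 106) = -7 + 1/(15 - 106) = -7 + 1/(-91) = -7 - 1/91 = -638/91 ≈ -7.0110)
158*79 + G = 158*79 - 638/91 = 12482 - 638/91 = 1135224/91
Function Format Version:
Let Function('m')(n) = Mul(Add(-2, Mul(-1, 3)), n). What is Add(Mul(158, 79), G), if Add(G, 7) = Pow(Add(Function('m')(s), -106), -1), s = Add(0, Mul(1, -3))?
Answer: Rational(1135224, 91) ≈ 12475.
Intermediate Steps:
s = -3 (s = Add(0, -3) = -3)
Function('m')(n) = Mul(-5, n) (Function('m')(n) = Mul(Add(-2, -3), n) = Mul(-5, n))
G = Rational(-638, 91) (G = Add(-7, Pow(Add(Mul(-5, -3), -106), -1)) = Add(-7, Pow(Add(15, -106), -1)) = Add(-7, Pow(-91, -1)) = Add(-7, Rational(-1, 91)) = Rational(-638, 91) ≈ -7.0110)
Add(Mul(158, 79), G) = Add(Mul(158, 79), Rational(-638, 91)) = Add(12482, Rational(-638, 91)) = Rational(1135224, 91)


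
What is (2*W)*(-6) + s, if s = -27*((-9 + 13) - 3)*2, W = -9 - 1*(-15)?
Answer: -126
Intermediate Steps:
W = 6 (W = -9 + 15 = 6)
s = -54 (s = -27*(4 - 3)*2 = -27*1*2 = -27*2 = -54)
(2*W)*(-6) + s = (2*6)*(-6) - 54 = 12*(-6) - 54 = -72 - 54 = -126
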